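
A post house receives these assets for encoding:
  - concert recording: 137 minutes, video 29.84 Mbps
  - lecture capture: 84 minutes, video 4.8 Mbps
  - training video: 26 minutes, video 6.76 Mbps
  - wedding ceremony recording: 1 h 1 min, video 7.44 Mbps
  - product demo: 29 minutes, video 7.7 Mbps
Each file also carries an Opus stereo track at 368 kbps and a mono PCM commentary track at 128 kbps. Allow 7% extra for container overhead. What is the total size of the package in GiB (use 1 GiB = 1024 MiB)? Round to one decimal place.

Audio total: 368 + 128 = 496 kbps = 0.496 Mbps.
concert recording: 30.336 Mbps × 8220 s × 1.07 = 266817.3 Mb
lecture capture: 5.296 Mbps × 5040 s × 1.07 = 28560.3 Mb
training video: 7.256 Mbps × 1560 s × 1.07 = 12111.7 Mb
wedding ceremony recording: 7.936 Mbps × 3660 s × 1.07 = 31079.0 Mb
product demo: 8.196 Mbps × 1740 s × 1.07 = 15259.3 Mb
Total: 353827.5 Mb = 44228.4 MB.
= 41.19 GiB.

41.2 GiB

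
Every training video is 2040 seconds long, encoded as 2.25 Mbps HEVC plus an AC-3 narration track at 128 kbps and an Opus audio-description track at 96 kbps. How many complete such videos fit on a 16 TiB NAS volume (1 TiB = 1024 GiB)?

Audio total: 128 + 96 = 224 kbps = 0.224 Mbps.
Total bitrate: 2.474 Mbps.
Per item: 2.474 Mbps × 2040 s = 5,047 Mb = 630.9 MB.
Capacity: 16 TiB = 140,737,488 Mb; 27885.60 items → 27885 complete.

27885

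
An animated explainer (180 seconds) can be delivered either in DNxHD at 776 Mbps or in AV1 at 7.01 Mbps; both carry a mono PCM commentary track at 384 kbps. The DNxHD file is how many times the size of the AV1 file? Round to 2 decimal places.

Audio: 384 kbps = 0.384 Mbps.
DNxHD: 776.384 Mbps × 180 s = 139749.1 Mb = 17.469 GB.
AV1: 7.394 Mbps × 180 s = 1330.9 Mb = 0.166 GB.
Ratio: 17.469 / 0.166 = 105.002.

105.00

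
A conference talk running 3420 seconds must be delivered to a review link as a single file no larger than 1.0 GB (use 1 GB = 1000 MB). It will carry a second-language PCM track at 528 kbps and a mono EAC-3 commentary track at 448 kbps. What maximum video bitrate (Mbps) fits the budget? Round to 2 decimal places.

Budget: 1.0 GB = 8000.0 Mb.
Total bitrate budget: 8000.0 Mb / 3420 s = 2.339 Mbps.
Audio total: 528 + 448 = 976 kbps = 0.976 Mbps.
Video: 2.339 − 0.976 = 1.363 Mbps.

1.36 Mbps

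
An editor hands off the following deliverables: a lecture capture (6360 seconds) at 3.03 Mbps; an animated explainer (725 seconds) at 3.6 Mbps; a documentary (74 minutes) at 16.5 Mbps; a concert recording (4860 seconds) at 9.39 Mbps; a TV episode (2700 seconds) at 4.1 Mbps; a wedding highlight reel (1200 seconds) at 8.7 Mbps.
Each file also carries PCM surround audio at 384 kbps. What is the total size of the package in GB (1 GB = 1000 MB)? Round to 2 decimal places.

Audio: 384 kbps = 0.384 Mbps.
lecture capture: 3.414 Mbps × 6360 s = 21713.0 Mb
animated explainer: 3.984 Mbps × 725 s = 2888.4 Mb
documentary: 16.884 Mbps × 4440 s = 74965.0 Mb
concert recording: 9.774 Mbps × 4860 s = 47501.6 Mb
TV episode: 4.484 Mbps × 2700 s = 12106.8 Mb
wedding highlight reel: 9.084 Mbps × 1200 s = 10900.8 Mb
Total: 170075.6 Mb = 21259.5 MB.
= 21.26 GB.

21.26 GB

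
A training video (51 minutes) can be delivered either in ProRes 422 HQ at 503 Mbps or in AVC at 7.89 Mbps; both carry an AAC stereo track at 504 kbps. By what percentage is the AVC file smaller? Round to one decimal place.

51 min = 3060 s
Audio: 504 kbps = 0.504 Mbps.
ProRes 422 HQ: 503.504 Mbps × 3060 s = 1540722.2 Mb = 192.590 GB.
AVC: 8.394 Mbps × 3060 s = 25685.6 Mb = 3.211 GB.
Reduction: (1 − 3.211/192.590) × 100 = 98.33%.

98.3%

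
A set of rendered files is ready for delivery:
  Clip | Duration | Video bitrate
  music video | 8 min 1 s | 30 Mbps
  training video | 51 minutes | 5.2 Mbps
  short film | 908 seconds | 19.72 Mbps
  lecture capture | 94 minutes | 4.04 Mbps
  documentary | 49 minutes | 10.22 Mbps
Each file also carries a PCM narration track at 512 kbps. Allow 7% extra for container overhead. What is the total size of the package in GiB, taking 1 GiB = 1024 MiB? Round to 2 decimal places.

13.42 GiB

Audio: 512 kbps = 0.512 Mbps.
music video: 30.512 Mbps × 481 s × 1.07 = 15703.6 Mb
training video: 5.712 Mbps × 3060 s × 1.07 = 18702.2 Mb
short film: 20.232 Mbps × 908 s × 1.07 = 19656.6 Mb
lecture capture: 4.552 Mbps × 5640 s × 1.07 = 27470.4 Mb
documentary: 10.732 Mbps × 2940 s × 1.07 = 33760.7 Mb
Total: 115293.6 Mb = 14411.7 MB.
= 13.42 GiB.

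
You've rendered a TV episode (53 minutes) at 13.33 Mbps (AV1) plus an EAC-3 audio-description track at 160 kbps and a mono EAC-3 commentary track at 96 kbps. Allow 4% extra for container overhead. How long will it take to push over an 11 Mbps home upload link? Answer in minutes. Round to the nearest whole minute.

68 minutes

53 min = 3180 s
Audio total: 160 + 96 = 256 kbps = 0.256 Mbps.
Total bitrate: 13.586 Mbps.
File: 13.586 Mbps × 3180 s = 43203.5 Mb.
With 4% container overhead: ×1.04. → 44931.6 Mb.
At 11 Mbps: 44931.6 / 11 = 4084.7 s ≈ 68.1 minutes.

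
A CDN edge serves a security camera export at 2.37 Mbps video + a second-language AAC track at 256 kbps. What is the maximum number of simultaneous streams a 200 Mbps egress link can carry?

76

Audio: 256 kbps = 0.256 Mbps.
Per-viewer media rate: 2.626 Mbps.
200 Mbps = 200.0 Mbps; 200.0 / 2.626 = 76.16 → 76 viewers.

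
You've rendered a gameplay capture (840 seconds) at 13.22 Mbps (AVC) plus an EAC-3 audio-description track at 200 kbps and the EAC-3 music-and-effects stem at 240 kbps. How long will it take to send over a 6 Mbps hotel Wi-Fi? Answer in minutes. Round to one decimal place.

31.9 minutes

Audio total: 200 + 240 = 440 kbps = 0.440 Mbps.
Total bitrate: 13.660 Mbps.
File: 13.660 Mbps × 840 s = 11474.4 Mb.
At 6 Mbps: 11474.4 / 6 = 1912.4 s ≈ 31.9 minutes.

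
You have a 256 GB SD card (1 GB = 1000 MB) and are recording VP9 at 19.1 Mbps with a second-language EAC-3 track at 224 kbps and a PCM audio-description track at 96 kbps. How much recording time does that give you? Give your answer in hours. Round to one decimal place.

29.3 hours

Audio total: 224 + 96 = 320 kbps = 0.320 Mbps.
Total bitrate: 19.1 + 0.320 = 19.420 Mbps.
Capacity: 256 GB = 2,048,000 Mb.
Recording time: 2,048,000 / 19.420 = 105,458 s ≈ 29.3 hours.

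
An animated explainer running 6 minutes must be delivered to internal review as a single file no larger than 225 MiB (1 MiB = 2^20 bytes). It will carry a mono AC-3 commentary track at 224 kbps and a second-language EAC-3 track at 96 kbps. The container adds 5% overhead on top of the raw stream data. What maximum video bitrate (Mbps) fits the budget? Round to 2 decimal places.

Budget: 225 MiB = 1887.4 Mb.
Stream payload after overhead: 1887.4 / 1.05 = 1797.6 Mb.
6 min = 360 s
Total bitrate budget: 1797.6 Mb / 360 s = 4.993 Mbps.
Audio total: 224 + 96 = 320 kbps = 0.320 Mbps.
Video: 4.993 − 0.320 = 4.673 Mbps.

4.67 Mbps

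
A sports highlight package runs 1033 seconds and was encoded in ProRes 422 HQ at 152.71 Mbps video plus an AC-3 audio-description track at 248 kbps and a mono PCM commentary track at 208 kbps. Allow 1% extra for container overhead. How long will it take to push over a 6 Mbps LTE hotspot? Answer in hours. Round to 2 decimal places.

7.40 hours

Audio total: 248 + 208 = 456 kbps = 0.456 Mbps.
Total bitrate: 153.166 Mbps.
File: 153.166 Mbps × 1033 s = 158220.5 Mb.
With 1% container overhead: ×1.01. → 159802.7 Mb.
At 6 Mbps: 159802.7 / 6 = 26633.8 s ≈ 7.4 hours.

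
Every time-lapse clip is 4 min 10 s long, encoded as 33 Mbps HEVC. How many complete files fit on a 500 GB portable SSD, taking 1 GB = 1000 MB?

4 min 10 s = 250 s
Per item: 33.000 Mbps × 250 s = 8,250 Mb = 1,031 MB.
Capacity: 500 GB = 4,000,000 Mb; 484.85 items → 484 complete.

484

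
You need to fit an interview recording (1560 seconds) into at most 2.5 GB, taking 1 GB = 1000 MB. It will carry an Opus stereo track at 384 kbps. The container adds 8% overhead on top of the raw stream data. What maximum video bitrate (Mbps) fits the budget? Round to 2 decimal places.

Budget: 2.5 GB = 20000.0 Mb.
Stream payload after overhead: 20000.0 / 1.08 = 18518.5 Mb.
Total bitrate budget: 18518.5 Mb / 1560 s = 11.871 Mbps.
Audio: 384 kbps = 0.384 Mbps.
Video: 11.871 − 0.384 = 11.487 Mbps.

11.49 Mbps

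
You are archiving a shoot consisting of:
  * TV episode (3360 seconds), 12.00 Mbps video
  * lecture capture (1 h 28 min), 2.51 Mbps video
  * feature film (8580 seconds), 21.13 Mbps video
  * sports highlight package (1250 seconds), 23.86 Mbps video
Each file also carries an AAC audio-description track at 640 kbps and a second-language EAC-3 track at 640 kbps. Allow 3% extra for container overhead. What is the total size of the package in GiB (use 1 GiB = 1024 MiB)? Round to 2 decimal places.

34.57 GiB

Audio total: 640 + 640 = 1280 kbps = 1.280 Mbps.
TV episode: 13.280 Mbps × 3360 s × 1.03 = 45959.4 Mb
lecture capture: 3.790 Mbps × 5280 s × 1.03 = 20611.5 Mb
feature film: 22.410 Mbps × 8580 s × 1.03 = 198046.1 Mb
sports highlight package: 25.140 Mbps × 1250 s × 1.03 = 32367.8 Mb
Total: 296984.8 Mb = 37123.1 MB.
= 34.57 GiB.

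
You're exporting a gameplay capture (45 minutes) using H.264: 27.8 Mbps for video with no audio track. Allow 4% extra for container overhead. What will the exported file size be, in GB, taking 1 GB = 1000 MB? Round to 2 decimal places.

9.76 GB

45 min = 2700 s
Total bitrate: 27.8 Mbps.
Stream data: 27.800 Mbps × 2700 s = 75060.0 Mb.
With 4% container overhead: ×1.04.
78,062 Mb ÷ 8 = 9,758 MB → 9.758 GB.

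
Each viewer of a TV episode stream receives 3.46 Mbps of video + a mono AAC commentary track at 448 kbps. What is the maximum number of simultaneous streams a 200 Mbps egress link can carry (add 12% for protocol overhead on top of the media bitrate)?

45

Audio: 448 kbps = 0.448 Mbps.
Per-viewer media rate: 3.908 Mbps.
On the wire with 12% overhead: 4.377 Mbps.
200 Mbps = 200.0 Mbps; 200.0 / 4.377 = 45.69 → 45 viewers.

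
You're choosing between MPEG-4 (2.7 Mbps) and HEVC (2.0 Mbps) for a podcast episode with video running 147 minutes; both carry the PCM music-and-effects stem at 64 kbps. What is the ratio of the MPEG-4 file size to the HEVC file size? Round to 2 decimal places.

147 min = 8820 s
Audio: 64 kbps = 0.064 Mbps.
MPEG-4: 2.764 Mbps × 8820 s = 24378.5 Mb = 3.047 GB.
HEVC: 2.064 Mbps × 8820 s = 18204.5 Mb = 2.276 GB.
Ratio: 3.047 / 2.276 = 1.339.

1.34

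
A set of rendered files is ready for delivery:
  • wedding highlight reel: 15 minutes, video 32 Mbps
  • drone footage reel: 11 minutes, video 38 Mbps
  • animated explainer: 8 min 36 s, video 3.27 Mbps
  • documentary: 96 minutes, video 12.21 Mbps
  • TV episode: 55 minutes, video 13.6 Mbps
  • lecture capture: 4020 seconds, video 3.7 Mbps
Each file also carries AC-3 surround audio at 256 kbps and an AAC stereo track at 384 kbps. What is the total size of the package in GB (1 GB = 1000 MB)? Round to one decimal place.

24.4 GB

Audio total: 256 + 384 = 640 kbps = 0.640 Mbps.
wedding highlight reel: 32.640 Mbps × 900 s = 29376.0 Mb
drone footage reel: 38.640 Mbps × 660 s = 25502.4 Mb
animated explainer: 3.910 Mbps × 516 s = 2017.6 Mb
documentary: 12.850 Mbps × 5760 s = 74016.0 Mb
TV episode: 14.240 Mbps × 3300 s = 46992.0 Mb
lecture capture: 4.340 Mbps × 4020 s = 17446.8 Mb
Total: 195350.8 Mb = 24418.8 MB.
= 24.42 GB.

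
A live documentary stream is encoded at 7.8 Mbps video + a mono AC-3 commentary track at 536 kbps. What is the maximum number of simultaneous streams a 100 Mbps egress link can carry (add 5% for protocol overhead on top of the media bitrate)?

Audio: 536 kbps = 0.536 Mbps.
Per-viewer media rate: 8.336 Mbps.
On the wire with 5% overhead: 8.753 Mbps.
100 Mbps = 100.0 Mbps; 100.0 / 8.753 = 11.42 → 11 viewers.

11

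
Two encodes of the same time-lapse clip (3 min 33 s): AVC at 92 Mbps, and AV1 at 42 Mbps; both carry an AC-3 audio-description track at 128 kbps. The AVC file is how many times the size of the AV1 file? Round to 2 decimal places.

3 min 33 s = 213 s
Audio: 128 kbps = 0.128 Mbps.
AVC: 92.128 Mbps × 213 s = 19623.3 Mb = 2.453 GB.
AV1: 42.128 Mbps × 213 s = 8973.3 Mb = 1.122 GB.
Ratio: 2.453 / 1.122 = 2.187.

2.19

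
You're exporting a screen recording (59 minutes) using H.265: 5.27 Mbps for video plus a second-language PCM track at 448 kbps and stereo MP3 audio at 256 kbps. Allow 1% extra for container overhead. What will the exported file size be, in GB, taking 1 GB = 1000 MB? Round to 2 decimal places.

2.67 GB

59 min = 3540 s
Audio total: 448 + 256 = 704 kbps = 0.704 Mbps.
Total bitrate: 5.27 + 0.704 = 5.974 Mbps.
Stream data: 5.974 Mbps × 3540 s = 21148.0 Mb.
With 1% container overhead: ×1.01.
21,359 Mb ÷ 8 = 2,670 MB → 2.670 GB.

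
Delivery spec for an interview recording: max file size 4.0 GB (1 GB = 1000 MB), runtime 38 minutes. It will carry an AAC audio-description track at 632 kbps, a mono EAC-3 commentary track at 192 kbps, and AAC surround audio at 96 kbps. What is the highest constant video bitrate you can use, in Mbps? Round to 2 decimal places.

13.12 Mbps

Budget: 4.0 GB = 32000.0 Mb.
38 min = 2280 s
Total bitrate budget: 32000.0 Mb / 2280 s = 14.035 Mbps.
Audio total: 632 + 192 + 96 = 920 kbps = 0.920 Mbps.
Video: 14.035 − 0.920 = 13.115 Mbps.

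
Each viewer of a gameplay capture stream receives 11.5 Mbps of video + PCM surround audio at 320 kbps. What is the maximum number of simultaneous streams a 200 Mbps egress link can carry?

Audio: 320 kbps = 0.320 Mbps.
Per-viewer media rate: 11.820 Mbps.
200 Mbps = 200.0 Mbps; 200.0 / 11.820 = 16.92 → 16 viewers.

16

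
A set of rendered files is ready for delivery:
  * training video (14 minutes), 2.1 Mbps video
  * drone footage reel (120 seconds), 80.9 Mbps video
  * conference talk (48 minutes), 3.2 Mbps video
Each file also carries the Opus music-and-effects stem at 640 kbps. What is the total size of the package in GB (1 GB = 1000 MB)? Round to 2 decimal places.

Audio: 640 kbps = 0.640 Mbps.
training video: 2.740 Mbps × 840 s = 2301.6 Mb
drone footage reel: 81.540 Mbps × 120 s = 9784.8 Mb
conference talk: 3.840 Mbps × 2880 s = 11059.2 Mb
Total: 23145.6 Mb = 2893.2 MB.
= 2.893 GB.

2.89 GB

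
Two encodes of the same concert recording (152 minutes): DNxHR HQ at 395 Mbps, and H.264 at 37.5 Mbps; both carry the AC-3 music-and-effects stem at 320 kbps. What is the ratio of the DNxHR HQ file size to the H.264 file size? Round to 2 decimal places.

10.45

152 min = 9120 s
Audio: 320 kbps = 0.320 Mbps.
DNxHR HQ: 395.320 Mbps × 9120 s = 3605318.4 Mb = 419.714 GiB.
H.264: 37.820 Mbps × 9120 s = 344918.4 Mb = 40.154 GiB.
Ratio: 419.714 / 40.154 = 10.453.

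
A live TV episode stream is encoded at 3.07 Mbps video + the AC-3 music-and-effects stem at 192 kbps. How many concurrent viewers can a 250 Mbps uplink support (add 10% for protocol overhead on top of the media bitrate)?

69

Audio: 192 kbps = 0.192 Mbps.
Per-viewer media rate: 3.262 Mbps.
On the wire with 10% overhead: 3.588 Mbps.
250 Mbps = 250.0 Mbps; 250.0 / 3.588 = 69.67 → 69 viewers.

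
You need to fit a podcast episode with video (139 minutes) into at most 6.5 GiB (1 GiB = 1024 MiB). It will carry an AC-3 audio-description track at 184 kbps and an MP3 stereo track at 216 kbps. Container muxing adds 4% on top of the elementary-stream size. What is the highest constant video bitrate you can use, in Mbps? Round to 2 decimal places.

6.04 Mbps

Budget: 6.5 GiB = 55834.6 Mb.
Stream payload after overhead: 55834.6 / 1.04 = 53687.1 Mb.
139 min = 8340 s
Total bitrate budget: 53687.1 Mb / 8340 s = 6.437 Mbps.
Audio total: 184 + 216 = 400 kbps = 0.400 Mbps.
Video: 6.437 − 0.400 = 6.037 Mbps.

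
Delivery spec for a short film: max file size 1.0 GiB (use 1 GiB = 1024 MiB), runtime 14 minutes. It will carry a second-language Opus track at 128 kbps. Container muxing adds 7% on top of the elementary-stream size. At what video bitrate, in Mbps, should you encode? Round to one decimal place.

Budget: 1.0 GiB = 8589.9 Mb.
Stream payload after overhead: 8589.9 / 1.07 = 8028.0 Mb.
14 min = 840 s
Total bitrate budget: 8028.0 Mb / 840 s = 9.557 Mbps.
Audio: 128 kbps = 0.128 Mbps.
Video: 9.557 − 0.128 = 9.429 Mbps.

9.4 Mbps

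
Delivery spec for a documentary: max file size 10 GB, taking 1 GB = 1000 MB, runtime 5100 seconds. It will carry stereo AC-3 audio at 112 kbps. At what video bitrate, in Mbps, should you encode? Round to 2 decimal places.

Budget: 10 GB = 80000.0 Mb.
Total bitrate budget: 80000.0 Mb / 5100 s = 15.686 Mbps.
Audio: 112 kbps = 0.112 Mbps.
Video: 15.686 − 0.112 = 15.574 Mbps.

15.57 Mbps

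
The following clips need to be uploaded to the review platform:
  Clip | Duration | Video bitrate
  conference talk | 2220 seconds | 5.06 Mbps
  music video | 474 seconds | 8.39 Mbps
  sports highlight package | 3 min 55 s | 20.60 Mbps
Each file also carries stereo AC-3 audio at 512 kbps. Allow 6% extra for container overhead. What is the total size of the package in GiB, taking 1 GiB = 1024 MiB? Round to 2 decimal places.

2.66 GiB

Audio: 512 kbps = 0.512 Mbps.
conference talk: 5.572 Mbps × 2220 s × 1.06 = 13112.0 Mb
music video: 8.902 Mbps × 474 s × 1.06 = 4472.7 Mb
sports highlight package: 21.112 Mbps × 235 s × 1.06 = 5259.0 Mb
Total: 22843.8 Mb = 2855.5 MB.
= 2.659 GiB.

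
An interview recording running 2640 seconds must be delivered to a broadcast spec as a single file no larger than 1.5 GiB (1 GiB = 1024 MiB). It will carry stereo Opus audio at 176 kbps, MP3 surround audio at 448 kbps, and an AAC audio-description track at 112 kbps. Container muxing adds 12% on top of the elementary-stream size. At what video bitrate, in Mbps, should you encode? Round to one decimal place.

3.6 Mbps

Budget: 1.5 GiB = 12884.9 Mb.
Stream payload after overhead: 12884.9 / 1.12 = 11504.4 Mb.
Total bitrate budget: 11504.4 Mb / 2640 s = 4.358 Mbps.
Audio total: 176 + 448 + 112 = 736 kbps = 0.736 Mbps.
Video: 4.358 − 0.736 = 3.622 Mbps.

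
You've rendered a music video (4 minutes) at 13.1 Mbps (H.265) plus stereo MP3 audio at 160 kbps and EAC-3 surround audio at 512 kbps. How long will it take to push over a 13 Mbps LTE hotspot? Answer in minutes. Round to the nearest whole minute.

4 minutes

4 min = 240 s
Audio total: 160 + 512 = 672 kbps = 0.672 Mbps.
Total bitrate: 13.772 Mbps.
File: 13.772 Mbps × 240 s = 3305.3 Mb.
At 13 Mbps: 3305.3 / 13 = 254.3 s ≈ 4.24 minutes.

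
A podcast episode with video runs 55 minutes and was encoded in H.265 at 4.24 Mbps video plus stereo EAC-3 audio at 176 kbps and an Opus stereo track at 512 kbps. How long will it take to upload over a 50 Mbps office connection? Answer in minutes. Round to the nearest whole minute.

55 min = 3300 s
Audio total: 176 + 512 = 688 kbps = 0.688 Mbps.
Total bitrate: 4.928 Mbps.
File: 4.928 Mbps × 3300 s = 16262.4 Mb.
At 50 Mbps: 16262.4 / 50 = 325.2 s ≈ 5.42 minutes.

5 minutes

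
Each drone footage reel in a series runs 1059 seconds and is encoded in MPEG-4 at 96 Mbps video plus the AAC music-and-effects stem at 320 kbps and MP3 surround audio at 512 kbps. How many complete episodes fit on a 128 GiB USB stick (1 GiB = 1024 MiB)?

10

Audio total: 320 + 512 = 832 kbps = 0.832 Mbps.
Total bitrate: 96.832 Mbps.
Per item: 96.832 Mbps × 1059 s = 102,545 Mb = 12,818 MB.
Capacity: 128 GiB = 1,099,512 Mb; 10.72 items → 10 complete.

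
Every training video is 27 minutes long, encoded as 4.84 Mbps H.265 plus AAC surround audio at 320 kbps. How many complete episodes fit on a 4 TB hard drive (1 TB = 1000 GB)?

3828

27 min = 1620 s
Audio: 320 kbps = 0.320 Mbps.
Total bitrate: 5.160 Mbps.
Per item: 5.160 Mbps × 1620 s = 8,359 Mb = 1,045 MB.
Capacity: 4 TB = 32,000,000 Mb; 3828.12 items → 3828 complete.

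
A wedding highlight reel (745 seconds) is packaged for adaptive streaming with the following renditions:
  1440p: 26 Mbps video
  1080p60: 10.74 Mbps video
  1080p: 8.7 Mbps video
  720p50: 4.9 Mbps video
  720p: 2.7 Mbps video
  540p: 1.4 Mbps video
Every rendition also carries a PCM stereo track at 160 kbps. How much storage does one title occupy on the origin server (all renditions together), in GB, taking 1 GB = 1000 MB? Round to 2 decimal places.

5.16 GB

Audio: 160 kbps = 0.160 Mbps.
Sum of rendition bitrates: (26+0.160) + (10.74+0.160) + (8.7+0.160) + (4.9+0.160) + (2.7+0.160) + (1.4+0.160) = 55.400 Mbps.
× 745 s = 41,273 Mb = 5,159 MB = 5.159 GB.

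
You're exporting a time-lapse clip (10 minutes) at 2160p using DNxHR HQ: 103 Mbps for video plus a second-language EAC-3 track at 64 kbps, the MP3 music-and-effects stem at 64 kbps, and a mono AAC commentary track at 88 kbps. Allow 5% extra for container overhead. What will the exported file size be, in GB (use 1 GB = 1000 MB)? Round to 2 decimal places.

8.13 GB

10 min = 600 s
Audio total: 64 + 64 + 88 = 216 kbps = 0.216 Mbps.
Total bitrate: 103 + 0.216 = 103.216 Mbps.
Stream data: 103.216 Mbps × 600 s = 61929.6 Mb.
With 5% container overhead: ×1.05.
65,026 Mb ÷ 8 = 8,128 MB → 8.128 GB.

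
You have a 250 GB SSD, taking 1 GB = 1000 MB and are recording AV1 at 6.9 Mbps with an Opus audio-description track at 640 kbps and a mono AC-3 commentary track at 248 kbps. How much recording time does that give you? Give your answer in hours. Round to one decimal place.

71.3 hours

Audio total: 640 + 248 = 888 kbps = 0.888 Mbps.
Total bitrate: 6.9 + 0.888 = 7.788 Mbps.
Capacity: 250 GB = 2,000,000 Mb.
Recording time: 2,000,000 / 7.788 = 256,805 s ≈ 71.3 hours.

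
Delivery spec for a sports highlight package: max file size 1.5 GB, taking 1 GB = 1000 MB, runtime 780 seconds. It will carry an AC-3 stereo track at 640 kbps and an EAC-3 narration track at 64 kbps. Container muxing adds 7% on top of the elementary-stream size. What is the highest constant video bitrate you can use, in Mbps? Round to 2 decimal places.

Budget: 1.5 GB = 12000.0 Mb.
Stream payload after overhead: 12000.0 / 1.07 = 11215.0 Mb.
Total bitrate budget: 11215.0 Mb / 780 s = 14.378 Mbps.
Audio total: 640 + 64 = 704 kbps = 0.704 Mbps.
Video: 14.378 − 0.704 = 13.674 Mbps.

13.67 Mbps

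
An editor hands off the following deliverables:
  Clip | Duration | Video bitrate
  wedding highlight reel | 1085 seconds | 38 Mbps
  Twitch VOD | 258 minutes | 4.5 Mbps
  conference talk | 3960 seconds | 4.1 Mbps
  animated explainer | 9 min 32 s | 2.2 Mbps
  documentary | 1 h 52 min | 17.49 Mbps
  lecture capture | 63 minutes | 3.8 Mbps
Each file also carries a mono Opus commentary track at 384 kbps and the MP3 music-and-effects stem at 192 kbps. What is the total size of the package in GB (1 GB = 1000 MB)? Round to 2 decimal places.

Audio total: 384 + 192 = 576 kbps = 0.576 Mbps.
wedding highlight reel: 38.576 Mbps × 1085 s = 41855.0 Mb
Twitch VOD: 5.076 Mbps × 15480 s = 78576.5 Mb
conference talk: 4.676 Mbps × 3960 s = 18517.0 Mb
animated explainer: 2.776 Mbps × 572 s = 1587.9 Mb
documentary: 18.066 Mbps × 6720 s = 121403.5 Mb
lecture capture: 4.376 Mbps × 3780 s = 16541.3 Mb
Total: 278481.1 Mb = 34810.1 MB.
= 34.81 GB.

34.81 GB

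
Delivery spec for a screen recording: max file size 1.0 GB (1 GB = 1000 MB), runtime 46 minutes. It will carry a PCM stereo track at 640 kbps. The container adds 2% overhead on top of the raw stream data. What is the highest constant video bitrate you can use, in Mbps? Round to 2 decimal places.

Budget: 1.0 GB = 8000.0 Mb.
Stream payload after overhead: 8000.0 / 1.02 = 7843.1 Mb.
46 min = 2760 s
Total bitrate budget: 7843.1 Mb / 2760 s = 2.842 Mbps.
Audio: 640 kbps = 0.640 Mbps.
Video: 2.842 − 0.640 = 2.202 Mbps.

2.20 Mbps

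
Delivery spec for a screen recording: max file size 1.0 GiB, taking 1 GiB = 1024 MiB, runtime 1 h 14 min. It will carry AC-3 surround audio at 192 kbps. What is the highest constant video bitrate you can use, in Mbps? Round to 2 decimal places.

Budget: 1.0 GiB = 8589.9 Mb.
1 h 14 min = 74 min = 4440 s
Total bitrate budget: 8589.9 Mb / 4440 s = 1.935 Mbps.
Audio: 192 kbps = 0.192 Mbps.
Video: 1.935 − 0.192 = 1.743 Mbps.

1.74 Mbps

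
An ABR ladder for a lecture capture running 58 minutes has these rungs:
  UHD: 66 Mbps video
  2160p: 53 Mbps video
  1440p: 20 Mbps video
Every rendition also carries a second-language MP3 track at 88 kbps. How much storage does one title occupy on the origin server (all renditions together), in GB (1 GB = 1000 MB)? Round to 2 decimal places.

58 min = 3480 s
Audio: 88 kbps = 0.088 Mbps.
Sum of rendition bitrates: (66+0.088) + (53+0.088) + (20+0.088) = 139.264 Mbps.
× 3480 s = 484,639 Mb = 60,580 MB = 60.58 GB.

60.58 GB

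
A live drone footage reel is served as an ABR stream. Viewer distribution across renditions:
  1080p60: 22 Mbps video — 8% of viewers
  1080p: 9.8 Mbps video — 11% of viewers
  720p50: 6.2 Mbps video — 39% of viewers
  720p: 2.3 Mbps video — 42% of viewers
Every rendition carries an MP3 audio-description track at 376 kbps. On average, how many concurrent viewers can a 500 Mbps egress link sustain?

75

Audio: 376 kbps = 0.376 Mbps.
Average per-viewer bitrate: 0.08×22.376 + 0.11×10.176 + 0.39×6.576 + 0.42×2.676 = 6.598 Mbps.
500 Mbps = 500.0 Mbps; 500.0 / 6.598 = 75.78 → 75.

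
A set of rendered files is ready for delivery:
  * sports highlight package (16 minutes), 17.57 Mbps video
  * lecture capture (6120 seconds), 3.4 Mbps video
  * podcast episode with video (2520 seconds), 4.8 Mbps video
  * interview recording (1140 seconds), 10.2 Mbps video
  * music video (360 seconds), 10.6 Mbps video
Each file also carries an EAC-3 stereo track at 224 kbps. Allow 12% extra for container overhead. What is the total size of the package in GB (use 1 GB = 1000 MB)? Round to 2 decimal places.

Audio: 224 kbps = 0.224 Mbps.
sports highlight package: 17.794 Mbps × 960 s × 1.12 = 19132.1 Mb
lecture capture: 3.624 Mbps × 6120 s × 1.12 = 24840.3 Mb
podcast episode with video: 5.024 Mbps × 2520 s × 1.12 = 14179.7 Mb
interview recording: 10.424 Mbps × 1140 s × 1.12 = 13309.4 Mb
music video: 10.824 Mbps × 360 s × 1.12 = 4364.2 Mb
Total: 75825.8 Mb = 9478.2 MB.
= 9.478 GB.

9.48 GB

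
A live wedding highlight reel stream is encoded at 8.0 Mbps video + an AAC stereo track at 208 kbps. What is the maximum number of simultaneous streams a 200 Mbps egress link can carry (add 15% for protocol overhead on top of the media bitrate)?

21

Audio: 208 kbps = 0.208 Mbps.
Per-viewer media rate: 8.208 Mbps.
On the wire with 15% overhead: 9.439 Mbps.
200 Mbps = 200.0 Mbps; 200.0 / 9.439 = 21.19 → 21 viewers.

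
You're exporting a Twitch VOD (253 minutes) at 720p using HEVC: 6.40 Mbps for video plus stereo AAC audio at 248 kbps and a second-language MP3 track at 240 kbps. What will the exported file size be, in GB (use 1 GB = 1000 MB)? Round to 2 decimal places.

13.07 GB

253 min = 15180 s
Audio total: 248 + 240 = 488 kbps = 0.488 Mbps.
Total bitrate: 6.40 + 0.488 = 6.888 Mbps.
Stream data: 6.888 Mbps × 15180 s = 104559.8 Mb.
104,560 Mb ÷ 8 = 13,070 MB → 13.07 GB.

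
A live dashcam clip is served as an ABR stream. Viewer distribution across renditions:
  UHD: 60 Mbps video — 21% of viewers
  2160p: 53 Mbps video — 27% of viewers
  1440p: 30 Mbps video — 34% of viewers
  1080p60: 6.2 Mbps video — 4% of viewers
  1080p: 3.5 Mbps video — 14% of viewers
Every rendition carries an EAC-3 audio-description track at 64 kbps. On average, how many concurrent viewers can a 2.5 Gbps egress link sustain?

65

Audio: 64 kbps = 0.064 Mbps.
Average per-viewer bitrate: 0.21×60.064 + 0.27×53.064 + 0.34×30.064 + 0.04×6.264 + 0.14×3.564 = 37.912 Mbps.
2.5 Gbps = 2,500 Mbps; 2,500 / 37.912 = 65.94 → 65.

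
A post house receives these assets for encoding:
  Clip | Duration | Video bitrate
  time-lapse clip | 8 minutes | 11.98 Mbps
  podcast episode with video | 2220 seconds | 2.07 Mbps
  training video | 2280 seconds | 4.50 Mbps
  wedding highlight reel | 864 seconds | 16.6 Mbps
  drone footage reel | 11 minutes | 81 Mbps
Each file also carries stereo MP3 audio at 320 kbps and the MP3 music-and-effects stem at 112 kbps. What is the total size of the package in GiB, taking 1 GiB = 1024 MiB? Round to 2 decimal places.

10.62 GiB

Audio total: 320 + 112 = 432 kbps = 0.432 Mbps.
time-lapse clip: 12.412 Mbps × 480 s = 5957.8 Mb
podcast episode with video: 2.502 Mbps × 2220 s = 5554.4 Mb
training video: 4.932 Mbps × 2280 s = 11245.0 Mb
wedding highlight reel: 17.032 Mbps × 864 s = 14715.6 Mb
drone footage reel: 81.432 Mbps × 660 s = 53745.1 Mb
Total: 91217.9 Mb = 11402.2 MB.
= 10.62 GiB.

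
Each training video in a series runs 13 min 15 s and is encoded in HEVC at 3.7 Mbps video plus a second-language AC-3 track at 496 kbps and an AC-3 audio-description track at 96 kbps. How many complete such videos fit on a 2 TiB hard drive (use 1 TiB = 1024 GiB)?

5155

13 min 15 s = 795 s
Audio total: 496 + 96 = 592 kbps = 0.592 Mbps.
Total bitrate: 4.292 Mbps.
Per item: 4.292 Mbps × 795 s = 3,412 Mb = 426.5 MB.
Capacity: 2 TiB = 17,592,186 Mb; 5155.76 items → 5155 complete.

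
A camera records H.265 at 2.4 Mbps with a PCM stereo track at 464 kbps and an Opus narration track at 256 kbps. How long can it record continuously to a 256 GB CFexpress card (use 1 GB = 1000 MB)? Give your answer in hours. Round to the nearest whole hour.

Audio total: 464 + 256 = 720 kbps = 0.720 Mbps.
Total bitrate: 2.4 + 0.720 = 3.120 Mbps.
Capacity: 256 GB = 2,048,000 Mb.
Recording time: 2,048,000 / 3.120 = 656,410 s ≈ 182 hours.

182 hours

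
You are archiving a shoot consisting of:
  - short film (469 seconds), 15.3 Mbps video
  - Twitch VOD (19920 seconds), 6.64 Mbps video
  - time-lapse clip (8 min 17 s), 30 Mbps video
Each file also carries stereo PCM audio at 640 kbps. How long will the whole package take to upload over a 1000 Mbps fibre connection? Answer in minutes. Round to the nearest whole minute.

Audio: 640 kbps = 0.640 Mbps.
short film: 15.940 Mbps × 469 s = 7475.9 Mb
Twitch VOD: 7.280 Mbps × 19920 s = 145017.6 Mb
time-lapse clip: 30.640 Mbps × 497 s = 15228.1 Mb
Total: 167721.5 Mb = 20965.2 MB.
At 1000 Mbps: 167721.5 / 1000 = 168 s ≈ 2.8 minutes.

3 minutes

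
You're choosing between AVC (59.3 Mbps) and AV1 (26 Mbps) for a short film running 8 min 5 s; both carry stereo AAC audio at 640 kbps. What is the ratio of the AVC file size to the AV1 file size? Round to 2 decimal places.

2.25

8 min 5 s = 485 s
Audio: 640 kbps = 0.640 Mbps.
AVC: 59.940 Mbps × 485 s = 29070.9 Mb = 3.384 GiB.
AV1: 26.640 Mbps × 485 s = 12920.4 Mb = 1.504 GiB.
Ratio: 3.384 / 1.504 = 2.250.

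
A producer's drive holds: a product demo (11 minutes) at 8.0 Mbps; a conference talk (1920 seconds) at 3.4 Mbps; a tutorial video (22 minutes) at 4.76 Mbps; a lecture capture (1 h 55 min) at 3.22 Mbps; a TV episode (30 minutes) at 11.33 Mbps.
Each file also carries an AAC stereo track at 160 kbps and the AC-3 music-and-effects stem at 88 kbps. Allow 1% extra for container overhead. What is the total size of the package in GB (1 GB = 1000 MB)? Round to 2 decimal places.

Audio total: 160 + 88 = 248 kbps = 0.248 Mbps.
product demo: 8.248 Mbps × 660 s × 1.01 = 5498.1 Mb
conference talk: 3.648 Mbps × 1920 s × 1.01 = 7074.2 Mb
tutorial video: 5.008 Mbps × 1320 s × 1.01 = 6676.7 Mb
lecture capture: 3.468 Mbps × 6900 s × 1.01 = 24168.5 Mb
TV episode: 11.578 Mbps × 1800 s × 1.01 = 21048.8 Mb
Total: 64466.3 Mb = 8058.3 MB.
= 8.058 GB.

8.06 GB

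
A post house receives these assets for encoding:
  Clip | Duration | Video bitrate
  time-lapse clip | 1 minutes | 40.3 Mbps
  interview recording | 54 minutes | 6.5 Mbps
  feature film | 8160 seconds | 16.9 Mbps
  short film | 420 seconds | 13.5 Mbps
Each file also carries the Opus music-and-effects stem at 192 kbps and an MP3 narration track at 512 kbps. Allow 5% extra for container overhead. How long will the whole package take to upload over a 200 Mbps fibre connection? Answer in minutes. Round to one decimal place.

15.3 minutes

Audio total: 192 + 512 = 704 kbps = 0.704 Mbps.
time-lapse clip: 41.004 Mbps × 60 s × 1.05 = 2583.3 Mb
interview recording: 7.204 Mbps × 3240 s × 1.05 = 24508.0 Mb
feature film: 17.604 Mbps × 8160 s × 1.05 = 150831.1 Mb
short film: 14.204 Mbps × 420 s × 1.05 = 6264.0 Mb
Total: 184186.3 Mb = 23023.3 MB.
At 200 Mbps: 184186.3 / 200 = 921 s ≈ 15.3 minutes.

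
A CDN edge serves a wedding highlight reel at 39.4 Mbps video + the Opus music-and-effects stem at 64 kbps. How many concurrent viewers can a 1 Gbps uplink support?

25

Audio: 64 kbps = 0.064 Mbps.
Per-viewer media rate: 39.464 Mbps.
1 Gbps = 1,000 Mbps; 1,000 / 39.464 = 25.34 → 25 viewers.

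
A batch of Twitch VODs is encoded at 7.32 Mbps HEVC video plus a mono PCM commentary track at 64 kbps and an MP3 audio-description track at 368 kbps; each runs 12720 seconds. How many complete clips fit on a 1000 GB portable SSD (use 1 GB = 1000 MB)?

Audio total: 64 + 368 = 432 kbps = 0.432 Mbps.
Total bitrate: 7.752 Mbps.
Per item: 7.752 Mbps × 12720 s = 98,605 Mb = 12,326 MB.
Capacity: 1000 GB = 8,000,000 Mb; 81.13 items → 81 complete.

81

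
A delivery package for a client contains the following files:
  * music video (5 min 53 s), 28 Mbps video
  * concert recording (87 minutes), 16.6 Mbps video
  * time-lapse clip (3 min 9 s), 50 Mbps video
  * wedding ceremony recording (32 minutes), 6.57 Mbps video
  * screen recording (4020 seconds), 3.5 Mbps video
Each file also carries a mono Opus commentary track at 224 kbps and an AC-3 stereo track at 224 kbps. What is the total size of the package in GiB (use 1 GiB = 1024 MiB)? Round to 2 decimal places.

Audio total: 224 + 224 = 448 kbps = 0.448 Mbps.
music video: 28.448 Mbps × 353 s = 10042.1 Mb
concert recording: 17.048 Mbps × 5220 s = 88990.6 Mb
time-lapse clip: 50.448 Mbps × 189 s = 9534.7 Mb
wedding ceremony recording: 7.018 Mbps × 1920 s = 13474.6 Mb
screen recording: 3.948 Mbps × 4020 s = 15871.0 Mb
Total: 137912.9 Mb = 17239.1 MB.
= 16.06 GiB.

16.06 GiB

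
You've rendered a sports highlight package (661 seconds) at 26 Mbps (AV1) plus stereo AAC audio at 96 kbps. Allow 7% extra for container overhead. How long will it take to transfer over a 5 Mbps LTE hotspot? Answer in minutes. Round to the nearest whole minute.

Audio: 96 kbps = 0.096 Mbps.
Total bitrate: 26.096 Mbps.
File: 26.096 Mbps × 661 s = 17249.5 Mb.
With 7% container overhead: ×1.07. → 18456.9 Mb.
At 5 Mbps: 18456.9 / 5 = 3691.4 s ≈ 61.5 minutes.

62 minutes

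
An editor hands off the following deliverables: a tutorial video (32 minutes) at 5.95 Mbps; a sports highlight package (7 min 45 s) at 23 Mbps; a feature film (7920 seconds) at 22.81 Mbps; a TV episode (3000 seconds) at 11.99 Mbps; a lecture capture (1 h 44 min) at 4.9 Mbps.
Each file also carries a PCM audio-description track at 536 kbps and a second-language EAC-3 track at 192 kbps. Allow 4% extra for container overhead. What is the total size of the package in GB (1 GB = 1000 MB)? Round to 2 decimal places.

36.86 GB

Audio total: 536 + 192 = 728 kbps = 0.728 Mbps.
tutorial video: 6.678 Mbps × 1920 s × 1.04 = 13334.6 Mb
sports highlight package: 23.728 Mbps × 465 s × 1.04 = 11474.9 Mb
feature film: 23.538 Mbps × 7920 s × 1.04 = 193877.8 Mb
TV episode: 12.718 Mbps × 3000 s × 1.04 = 39680.2 Mb
lecture capture: 5.628 Mbps × 6240 s × 1.04 = 36523.5 Mb
Total: 294890.9 Mb = 36861.4 MB.
= 36.86 GB.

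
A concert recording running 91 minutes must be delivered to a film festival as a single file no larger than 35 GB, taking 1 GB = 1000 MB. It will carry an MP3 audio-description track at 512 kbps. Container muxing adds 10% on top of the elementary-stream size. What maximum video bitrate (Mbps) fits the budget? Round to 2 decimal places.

46.11 Mbps

Budget: 35 GB = 280000.0 Mb.
Stream payload after overhead: 280000.0 / 1.10 = 254545.5 Mb.
91 min = 5460 s
Total bitrate budget: 254545.5 Mb / 5460 s = 46.620 Mbps.
Audio: 512 kbps = 0.512 Mbps.
Video: 46.620 − 0.512 = 46.108 Mbps.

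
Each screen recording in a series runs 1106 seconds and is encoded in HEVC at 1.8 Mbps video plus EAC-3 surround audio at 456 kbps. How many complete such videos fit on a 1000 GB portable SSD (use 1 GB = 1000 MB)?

Audio: 456 kbps = 0.456 Mbps.
Total bitrate: 2.256 Mbps.
Per item: 2.256 Mbps × 1106 s = 2,495 Mb = 311.9 MB.
Capacity: 1000 GB = 8,000,000 Mb; 3206.24 items → 3206 complete.

3206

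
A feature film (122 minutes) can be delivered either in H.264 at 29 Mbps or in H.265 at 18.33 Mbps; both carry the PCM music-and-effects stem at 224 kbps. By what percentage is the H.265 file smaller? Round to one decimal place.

122 min = 7320 s
Audio: 224 kbps = 0.224 Mbps.
H.264: 29.224 Mbps × 7320 s = 213919.7 Mb = 26.740 GB.
H.265: 18.554 Mbps × 7320 s = 135815.3 Mb = 16.977 GB.
Reduction: (1 − 16.977/26.740) × 100 = 36.51%.

36.5%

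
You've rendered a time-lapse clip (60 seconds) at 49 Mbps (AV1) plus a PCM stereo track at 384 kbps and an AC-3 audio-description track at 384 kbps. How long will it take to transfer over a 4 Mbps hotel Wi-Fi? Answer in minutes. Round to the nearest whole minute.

12 minutes

Audio total: 384 + 384 = 768 kbps = 0.768 Mbps.
Total bitrate: 49.768 Mbps.
File: 49.768 Mbps × 60 s = 2986.1 Mb.
At 4 Mbps: 2986.1 / 4 = 746.5 s ≈ 12.4 minutes.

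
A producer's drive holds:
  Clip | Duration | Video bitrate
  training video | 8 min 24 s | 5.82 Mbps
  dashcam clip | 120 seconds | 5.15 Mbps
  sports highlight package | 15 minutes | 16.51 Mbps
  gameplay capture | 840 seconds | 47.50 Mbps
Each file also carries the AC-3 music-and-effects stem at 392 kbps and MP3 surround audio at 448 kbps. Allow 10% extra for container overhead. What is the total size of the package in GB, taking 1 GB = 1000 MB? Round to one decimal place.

8.3 GB

Audio total: 392 + 448 = 840 kbps = 0.840 Mbps.
training video: 6.660 Mbps × 504 s × 1.10 = 3692.3 Mb
dashcam clip: 5.990 Mbps × 120 s × 1.10 = 790.7 Mb
sports highlight package: 17.350 Mbps × 900 s × 1.10 = 17176.5 Mb
gameplay capture: 48.340 Mbps × 840 s × 1.10 = 44666.2 Mb
Total: 66325.6 Mb = 8290.7 MB.
= 8.291 GB.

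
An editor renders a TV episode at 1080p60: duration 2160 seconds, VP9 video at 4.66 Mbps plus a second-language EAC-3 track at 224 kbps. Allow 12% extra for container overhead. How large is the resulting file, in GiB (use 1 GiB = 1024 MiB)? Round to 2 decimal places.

Audio: 224 kbps = 0.224 Mbps.
Total bitrate: 4.66 + 0.224 = 4.884 Mbps.
Stream data: 4.884 Mbps × 2160 s = 10549.4 Mb.
With 12% container overhead: ×1.12.
11,815 Mb = 1,476,921,600 bytes ÷ 1,073,741,824 = 1.375 GiB.

1.38 GiB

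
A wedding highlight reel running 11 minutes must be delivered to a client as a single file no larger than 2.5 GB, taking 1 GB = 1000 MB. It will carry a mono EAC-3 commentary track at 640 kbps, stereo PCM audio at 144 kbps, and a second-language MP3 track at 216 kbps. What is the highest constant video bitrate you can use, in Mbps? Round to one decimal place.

29.3 Mbps

Budget: 2.5 GB = 20000.0 Mb.
11 min = 660 s
Total bitrate budget: 20000.0 Mb / 660 s = 30.303 Mbps.
Audio total: 640 + 144 + 216 = 1000 kbps = 1.000 Mbps.
Video: 30.303 − 1.000 = 29.303 Mbps.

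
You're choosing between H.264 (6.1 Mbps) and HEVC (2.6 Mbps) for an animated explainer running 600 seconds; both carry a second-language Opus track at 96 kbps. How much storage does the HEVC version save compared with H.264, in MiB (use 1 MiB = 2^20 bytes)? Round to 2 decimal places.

Audio: 96 kbps = 0.096 Mbps.
H.264: 6.196 Mbps × 600 s = 3717.6 Mb = 443.172 MiB.
HEVC: 2.696 Mbps × 600 s = 1617.6 Mb = 192.833 MiB.
Saving: 443.172 − 192.833 = 250.340 MiB.

250.34 MiB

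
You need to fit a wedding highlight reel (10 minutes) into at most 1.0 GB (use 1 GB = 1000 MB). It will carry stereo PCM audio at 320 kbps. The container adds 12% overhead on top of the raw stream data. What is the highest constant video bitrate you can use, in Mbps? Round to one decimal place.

Budget: 1.0 GB = 8000.0 Mb.
Stream payload after overhead: 8000.0 / 1.12 = 7142.9 Mb.
10 min = 600 s
Total bitrate budget: 7142.9 Mb / 600 s = 11.905 Mbps.
Audio: 320 kbps = 0.320 Mbps.
Video: 11.905 − 0.320 = 11.585 Mbps.

11.6 Mbps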